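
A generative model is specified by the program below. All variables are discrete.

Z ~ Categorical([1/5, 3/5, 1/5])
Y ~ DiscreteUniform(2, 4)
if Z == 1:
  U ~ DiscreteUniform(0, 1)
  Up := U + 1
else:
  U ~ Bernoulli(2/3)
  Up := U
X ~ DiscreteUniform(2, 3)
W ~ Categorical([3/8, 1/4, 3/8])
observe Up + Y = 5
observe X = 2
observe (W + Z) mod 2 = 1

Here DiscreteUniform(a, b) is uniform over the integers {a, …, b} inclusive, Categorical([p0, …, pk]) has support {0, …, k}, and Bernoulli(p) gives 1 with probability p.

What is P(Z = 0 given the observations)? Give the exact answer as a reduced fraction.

P(Z = 0 | obs) = 2/31

Enumerate traces; 6 have nonzero weight after conditioning:
  (Z=0, Y=4, U=1, X=2, W=1) weight 1/180
  (Z=1, Y=3, U=1, X=2, W=0) weight 3/160
  (Z=1, Y=3, U=1, X=2, W=2) weight 3/160
  (Z=1, Y=4, U=0, X=2, W=0) weight 3/160
  (Z=1, Y=4, U=0, X=2, W=2) weight 3/160
  (Z=2, Y=4, U=1, X=2, W=1) weight 1/180
Group by Z:
  weight(Z=0) = 1/180
  weight(Z=1) = 3/40
  weight(Z=2) = 1/180
Total weight = 1/180 + 3/40 + 1/180 = 31/360
P(Z=0 | obs) = 1/180 / 31/360 = 2/31
P(Z=1 | obs) = 3/40 / 31/360 = 27/31
P(Z=2 | obs) = 1/180 / 31/360 = 2/31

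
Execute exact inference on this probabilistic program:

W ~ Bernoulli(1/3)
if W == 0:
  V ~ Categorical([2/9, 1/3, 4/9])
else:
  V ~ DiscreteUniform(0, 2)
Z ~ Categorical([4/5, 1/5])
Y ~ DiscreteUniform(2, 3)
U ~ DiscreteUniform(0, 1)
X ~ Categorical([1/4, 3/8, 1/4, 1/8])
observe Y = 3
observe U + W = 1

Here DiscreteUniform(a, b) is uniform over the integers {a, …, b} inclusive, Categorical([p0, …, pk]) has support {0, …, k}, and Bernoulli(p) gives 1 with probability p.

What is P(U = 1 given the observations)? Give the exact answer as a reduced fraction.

P(U = 1 | obs) = 2/3

Enumerate traces; 48 have nonzero weight after conditioning:
  (W=0, V=0, Z=0, Y=3, U=1, X=0) weight 1/135
  (W=0, V=0, Z=0, Y=3, U=1, X=1) weight 1/90
  (W=0, V=0, Z=0, Y=3, U=1, X=2) weight 1/135
  (W=0, V=0, Z=0, Y=3, U=1, X=3) weight 1/270
  (W=0, V=0, Z=1, Y=3, U=1, X=0) weight 1/540
  (W=0, V=0, Z=1, Y=3, U=1, X=1) weight 1/360
  (W=0, V=0, Z=1, Y=3, U=1, X=2) weight 1/540
  (W=0, V=0, Z=1, Y=3, U=1, X=3) weight 1/1080
  (W=1, V=0, Z=0, Y=3, U=0, X=0) weight 1/180
  … 39 more
Group by U:
  weight(U=0) = 1/12
  weight(U=1) = 1/6
Total weight = 1/12 + 1/6 = 1/4
P(U=0 | obs) = 1/12 / 1/4 = 1/3
P(U=1 | obs) = 1/6 / 1/4 = 2/3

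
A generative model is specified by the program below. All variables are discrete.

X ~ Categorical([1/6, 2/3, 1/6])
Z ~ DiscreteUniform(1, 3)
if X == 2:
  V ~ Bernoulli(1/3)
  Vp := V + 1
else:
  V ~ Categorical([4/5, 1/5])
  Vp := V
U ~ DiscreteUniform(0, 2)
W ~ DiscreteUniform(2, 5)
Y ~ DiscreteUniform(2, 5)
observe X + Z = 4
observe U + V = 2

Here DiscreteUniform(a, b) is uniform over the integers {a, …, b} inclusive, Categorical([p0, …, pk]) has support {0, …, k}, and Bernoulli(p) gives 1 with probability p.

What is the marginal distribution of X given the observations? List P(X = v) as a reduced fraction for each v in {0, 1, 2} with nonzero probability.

P(X=1) = 4/5, P(X=2) = 1/5

Enumerate traces; 64 have nonzero weight after conditioning:
  (X=1, Z=3, V=0, U=2, W=2, Y=2) weight 1/270
  (X=1, Z=3, V=0, U=2, W=2, Y=3) weight 1/270
  (X=1, Z=3, V=0, U=2, W=2, Y=4) weight 1/270
  (X=1, Z=3, V=0, U=2, W=2, Y=5) weight 1/270
  (X=1, Z=3, V=0, U=2, W=3, Y=2) weight 1/270
  (X=1, Z=3, V=0, U=2, W=3, Y=3) weight 1/270
  (X=1, Z=3, V=0, U=2, W=3, Y=4) weight 1/270
  (X=1, Z=3, V=0, U=2, W=3, Y=5) weight 1/270
  (X=2, Z=2, V=0, U=2, W=2, Y=2) weight 1/1296
  … 55 more
Group by X:
  weight(X=1) = 2/27
  weight(X=2) = 1/54
Total weight = 2/27 + 1/54 = 5/54
P(X=1 | obs) = 2/27 / 5/54 = 4/5
P(X=2 | obs) = 1/54 / 5/54 = 1/5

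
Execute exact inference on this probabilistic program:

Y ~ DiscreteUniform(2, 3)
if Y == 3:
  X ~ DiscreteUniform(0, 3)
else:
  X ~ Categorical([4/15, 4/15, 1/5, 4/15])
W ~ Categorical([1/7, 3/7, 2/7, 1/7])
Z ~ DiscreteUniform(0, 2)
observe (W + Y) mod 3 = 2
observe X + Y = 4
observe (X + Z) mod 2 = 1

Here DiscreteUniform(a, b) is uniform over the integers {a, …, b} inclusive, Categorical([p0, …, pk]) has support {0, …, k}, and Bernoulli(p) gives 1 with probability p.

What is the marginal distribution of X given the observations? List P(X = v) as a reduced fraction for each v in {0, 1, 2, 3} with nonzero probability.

Enumerate traces; 4 have nonzero weight after conditioning:
  (Y=2, X=2, W=0, Z=1) weight 1/210
  (Y=2, X=2, W=3, Z=1) weight 1/210
  (Y=3, X=1, W=2, Z=0) weight 1/84
  (Y=3, X=1, W=2, Z=2) weight 1/84
Group by X:
  weight(X=1) = 1/42
  weight(X=2) = 1/105
Total weight = 1/42 + 1/105 = 1/30
P(X=1 | obs) = 1/42 / 1/30 = 5/7
P(X=2 | obs) = 1/105 / 1/30 = 2/7

P(X=1) = 5/7, P(X=2) = 2/7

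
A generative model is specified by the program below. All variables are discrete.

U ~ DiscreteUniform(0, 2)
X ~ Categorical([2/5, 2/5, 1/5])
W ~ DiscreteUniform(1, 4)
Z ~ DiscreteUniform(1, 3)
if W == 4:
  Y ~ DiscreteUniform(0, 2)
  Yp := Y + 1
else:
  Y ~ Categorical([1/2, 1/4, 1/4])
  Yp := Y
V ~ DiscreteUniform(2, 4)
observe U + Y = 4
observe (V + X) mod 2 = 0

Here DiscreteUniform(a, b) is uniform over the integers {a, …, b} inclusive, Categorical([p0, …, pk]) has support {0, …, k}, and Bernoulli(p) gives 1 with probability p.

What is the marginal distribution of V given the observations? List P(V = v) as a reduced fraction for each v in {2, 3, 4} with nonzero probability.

Enumerate traces; 60 have nonzero weight after conditioning:
  (U=2, X=0, W=1, Z=1, Y=2, V=2) weight 1/1080
  (U=2, X=0, W=1, Z=1, Y=2, V=4) weight 1/1080
  (U=2, X=0, W=1, Z=2, Y=2, V=2) weight 1/1080
  (U=2, X=0, W=1, Z=2, Y=2, V=4) weight 1/1080
  (U=2, X=0, W=1, Z=3, Y=2, V=2) weight 1/1080
  (U=2, X=0, W=1, Z=3, Y=2, V=4) weight 1/1080
  (U=2, X=0, W=2, Z=1, Y=2, V=2) weight 1/1080
  (U=2, X=0, W=2, Z=1, Y=2, V=4) weight 1/1080
  (U=2, X=1, W=1, Z=1, Y=2, V=3) weight 1/1080
  … 51 more
Group by V:
  weight(V=2) = 13/720
  weight(V=3) = 13/1080
  weight(V=4) = 13/720
Total weight = 13/720 + 13/1080 + 13/720 = 13/270
P(V=2 | obs) = 13/720 / 13/270 = 3/8
P(V=3 | obs) = 13/1080 / 13/270 = 1/4
P(V=4 | obs) = 13/720 / 13/270 = 3/8

P(V=2) = 3/8, P(V=3) = 1/4, P(V=4) = 3/8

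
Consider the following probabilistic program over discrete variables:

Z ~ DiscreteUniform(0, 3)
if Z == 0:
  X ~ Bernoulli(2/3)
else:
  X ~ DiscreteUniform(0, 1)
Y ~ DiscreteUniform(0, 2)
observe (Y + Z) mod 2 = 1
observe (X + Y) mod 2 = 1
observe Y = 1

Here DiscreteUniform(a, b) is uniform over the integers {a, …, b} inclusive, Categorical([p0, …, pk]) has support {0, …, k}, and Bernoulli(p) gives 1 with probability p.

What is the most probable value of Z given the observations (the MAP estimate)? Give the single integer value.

Enumerate traces; 2 have nonzero weight after conditioning:
  (Z=0, X=0, Y=1) weight 1/36
  (Z=2, X=0, Y=1) weight 1/24
Group by Z:
  weight(Z=0) = 1/36
  weight(Z=2) = 1/24
Total weight = 1/36 + 1/24 = 5/72
P(Z=0 | obs) = 1/36 / 5/72 = 2/5
P(Z=2 | obs) = 1/24 / 5/72 = 3/5
argmax = 2

argmax_v P(Z = v | obs) = 2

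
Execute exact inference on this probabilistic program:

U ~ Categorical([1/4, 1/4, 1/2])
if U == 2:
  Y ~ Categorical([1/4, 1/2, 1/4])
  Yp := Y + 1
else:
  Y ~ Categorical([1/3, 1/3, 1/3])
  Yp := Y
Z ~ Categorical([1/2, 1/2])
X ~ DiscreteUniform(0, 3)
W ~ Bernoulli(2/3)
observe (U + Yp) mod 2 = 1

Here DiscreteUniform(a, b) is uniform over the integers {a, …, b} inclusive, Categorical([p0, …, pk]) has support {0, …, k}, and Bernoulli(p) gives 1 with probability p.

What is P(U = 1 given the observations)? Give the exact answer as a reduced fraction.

P(U = 1 | obs) = 1/3

Enumerate traces; 80 have nonzero weight after conditioning:
  (U=0, Y=1, Z=0, X=0, W=0) weight 1/288
  (U=0, Y=1, Z=0, X=0, W=1) weight 1/144
  (U=0, Y=1, Z=0, X=1, W=0) weight 1/288
  (U=0, Y=1, Z=0, X=1, W=1) weight 1/144
  (U=0, Y=1, Z=0, X=2, W=0) weight 1/288
  (U=0, Y=1, Z=0, X=2, W=1) weight 1/144
  (U=0, Y=1, Z=0, X=3, W=0) weight 1/288
  (U=0, Y=1, Z=0, X=3, W=1) weight 1/144
  (U=1, Y=0, Z=0, X=0, W=0) weight 1/288
  (U=2, Y=0, Z=0, X=0, W=0) weight 1/192
  … 70 more
Group by U:
  weight(U=0) = 1/12
  weight(U=1) = 1/6
  weight(U=2) = 1/4
Total weight = 1/12 + 1/6 + 1/4 = 1/2
P(U=0 | obs) = 1/12 / 1/2 = 1/6
P(U=1 | obs) = 1/6 / 1/2 = 1/3
P(U=2 | obs) = 1/4 / 1/2 = 1/2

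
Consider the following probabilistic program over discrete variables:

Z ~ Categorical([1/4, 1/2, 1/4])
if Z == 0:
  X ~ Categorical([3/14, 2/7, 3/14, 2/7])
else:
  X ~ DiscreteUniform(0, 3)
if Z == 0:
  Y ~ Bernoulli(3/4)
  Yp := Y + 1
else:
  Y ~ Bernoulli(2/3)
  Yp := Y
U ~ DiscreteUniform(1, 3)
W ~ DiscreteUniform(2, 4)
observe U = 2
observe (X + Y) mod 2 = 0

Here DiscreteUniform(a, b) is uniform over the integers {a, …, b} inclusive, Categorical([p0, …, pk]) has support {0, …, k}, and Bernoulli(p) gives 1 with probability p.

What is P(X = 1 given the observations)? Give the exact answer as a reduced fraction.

P(X = 1 | obs) = 20/57

Enumerate traces; 36 have nonzero weight after conditioning:
  (Z=0, X=0, Y=0, U=2, W=2) weight 1/672
  (Z=0, X=0, Y=0, U=2, W=3) weight 1/672
  (Z=0, X=0, Y=0, U=2, W=4) weight 1/672
  (Z=0, X=1, Y=1, U=2, W=2) weight 1/168
  (Z=0, X=1, Y=1, U=2, W=3) weight 1/168
  (Z=0, X=1, Y=1, U=2, W=4) weight 1/168
  (Z=0, X=2, Y=0, U=2, W=2) weight 1/672
  (Z=0, X=2, Y=0, U=2, W=3) weight 1/672
  (Z=0, X=3, Y=1, U=2, W=2) weight 1/168
  … 27 more
Group by X:
  weight(X=0) = 17/672
  weight(X=1) = 5/84
  weight(X=2) = 17/672
  weight(X=3) = 5/84
Total weight = 17/672 + 5/84 + 17/672 + 5/84 = 19/112
P(X=0 | obs) = 17/672 / 19/112 = 17/114
P(X=1 | obs) = 5/84 / 19/112 = 20/57
P(X=2 | obs) = 17/672 / 19/112 = 17/114
P(X=3 | obs) = 5/84 / 19/112 = 20/57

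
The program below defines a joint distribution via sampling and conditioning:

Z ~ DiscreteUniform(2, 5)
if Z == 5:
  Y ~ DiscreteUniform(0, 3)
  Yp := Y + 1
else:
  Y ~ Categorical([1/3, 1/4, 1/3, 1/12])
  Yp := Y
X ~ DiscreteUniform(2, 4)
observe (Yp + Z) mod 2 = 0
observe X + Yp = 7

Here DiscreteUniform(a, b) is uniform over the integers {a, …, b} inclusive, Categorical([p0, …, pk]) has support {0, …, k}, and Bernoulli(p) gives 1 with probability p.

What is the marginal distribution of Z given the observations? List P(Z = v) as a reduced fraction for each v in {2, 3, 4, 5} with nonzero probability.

Enumerate traces; 2 have nonzero weight after conditioning:
  (Z=3, Y=3, X=4) weight 1/144
  (Z=5, Y=2, X=4) weight 1/48
Group by Z:
  weight(Z=3) = 1/144
  weight(Z=5) = 1/48
Total weight = 1/144 + 1/48 = 1/36
P(Z=3 | obs) = 1/144 / 1/36 = 1/4
P(Z=5 | obs) = 1/48 / 1/36 = 3/4

P(Z=3) = 1/4, P(Z=5) = 3/4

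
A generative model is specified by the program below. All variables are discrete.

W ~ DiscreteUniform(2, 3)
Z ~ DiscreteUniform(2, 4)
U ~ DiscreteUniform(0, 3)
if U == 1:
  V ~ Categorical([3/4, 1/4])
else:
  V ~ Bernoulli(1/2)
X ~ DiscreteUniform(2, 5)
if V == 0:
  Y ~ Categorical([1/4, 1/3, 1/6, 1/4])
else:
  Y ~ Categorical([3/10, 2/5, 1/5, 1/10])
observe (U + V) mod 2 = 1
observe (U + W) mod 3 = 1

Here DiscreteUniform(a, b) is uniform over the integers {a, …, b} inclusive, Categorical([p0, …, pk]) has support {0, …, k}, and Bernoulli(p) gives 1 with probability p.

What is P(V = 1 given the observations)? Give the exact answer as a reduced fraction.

P(V = 1 | obs) = 2/5

Enumerate traces; 96 have nonzero weight after conditioning:
  (W=2, Z=2, U=2, V=1, X=2, Y=0) weight 1/640
  (W=2, Z=2, U=2, V=1, X=2, Y=1) weight 1/480
  (W=2, Z=2, U=2, V=1, X=2, Y=2) weight 1/960
  (W=2, Z=2, U=2, V=1, X=2, Y=3) weight 1/1920
  (W=2, Z=2, U=2, V=1, X=3, Y=0) weight 1/640
  (W=2, Z=2, U=2, V=1, X=3, Y=1) weight 1/480
  (W=2, Z=2, U=2, V=1, X=3, Y=2) weight 1/960
  (W=2, Z=2, U=2, V=1, X=3, Y=3) weight 1/1920
  (W=3, Z=2, U=1, V=0, X=2, Y=0) weight 1/512
  … 87 more
Group by V:
  weight(V=0) = 3/32
  weight(V=1) = 1/16
Total weight = 3/32 + 1/16 = 5/32
P(V=0 | obs) = 3/32 / 5/32 = 3/5
P(V=1 | obs) = 1/16 / 5/32 = 2/5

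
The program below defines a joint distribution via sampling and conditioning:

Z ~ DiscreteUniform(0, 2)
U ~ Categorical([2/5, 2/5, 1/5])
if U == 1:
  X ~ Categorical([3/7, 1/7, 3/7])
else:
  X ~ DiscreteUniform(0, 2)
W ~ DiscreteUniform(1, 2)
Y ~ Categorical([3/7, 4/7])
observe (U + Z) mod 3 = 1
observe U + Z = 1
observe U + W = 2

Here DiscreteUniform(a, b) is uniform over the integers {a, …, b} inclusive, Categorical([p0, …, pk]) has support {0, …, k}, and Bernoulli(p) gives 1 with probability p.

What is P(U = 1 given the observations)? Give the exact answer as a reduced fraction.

Enumerate traces; 12 have nonzero weight after conditioning:
  (Z=0, U=1, X=0, W=1, Y=0) weight 3/245
  (Z=0, U=1, X=0, W=1, Y=1) weight 4/245
  (Z=0, U=1, X=1, W=1, Y=0) weight 1/245
  (Z=0, U=1, X=1, W=1, Y=1) weight 4/735
  (Z=0, U=1, X=2, W=1, Y=0) weight 3/245
  (Z=0, U=1, X=2, W=1, Y=1) weight 4/245
  (Z=1, U=0, X=0, W=2, Y=0) weight 1/105
  (Z=1, U=0, X=0, W=2, Y=1) weight 4/315
  … 4 more
Group by U:
  weight(U=0) = 1/15
  weight(U=1) = 1/15
Total weight = 1/15 + 1/15 = 2/15
P(U=0 | obs) = 1/15 / 2/15 = 1/2
P(U=1 | obs) = 1/15 / 2/15 = 1/2

P(U = 1 | obs) = 1/2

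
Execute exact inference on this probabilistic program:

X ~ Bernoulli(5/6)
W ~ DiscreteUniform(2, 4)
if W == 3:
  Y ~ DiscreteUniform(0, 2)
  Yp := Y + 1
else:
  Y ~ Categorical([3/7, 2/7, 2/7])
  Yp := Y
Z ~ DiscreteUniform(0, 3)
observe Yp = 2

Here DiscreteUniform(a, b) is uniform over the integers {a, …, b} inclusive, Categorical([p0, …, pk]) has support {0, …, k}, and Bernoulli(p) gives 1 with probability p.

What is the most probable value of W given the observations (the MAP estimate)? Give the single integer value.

argmax_v P(W = v | obs) = 3

Enumerate traces; 24 have nonzero weight after conditioning:
  (X=0, W=2, Y=2, Z=0) weight 1/252
  (X=0, W=2, Y=2, Z=1) weight 1/252
  (X=0, W=2, Y=2, Z=2) weight 1/252
  (X=0, W=2, Y=2, Z=3) weight 1/252
  (X=0, W=3, Y=1, Z=0) weight 1/216
  (X=0, W=3, Y=1, Z=1) weight 1/216
  (X=0, W=3, Y=1, Z=2) weight 1/216
  (X=0, W=3, Y=1, Z=3) weight 1/216
  (X=0, W=4, Y=2, Z=0) weight 1/252
  … 15 more
Group by W:
  weight(W=2) = 2/21
  weight(W=3) = 1/9
  weight(W=4) = 2/21
Total weight = 2/21 + 1/9 + 2/21 = 19/63
P(W=2 | obs) = 2/21 / 19/63 = 6/19
P(W=3 | obs) = 1/9 / 19/63 = 7/19
P(W=4 | obs) = 2/21 / 19/63 = 6/19
argmax = 3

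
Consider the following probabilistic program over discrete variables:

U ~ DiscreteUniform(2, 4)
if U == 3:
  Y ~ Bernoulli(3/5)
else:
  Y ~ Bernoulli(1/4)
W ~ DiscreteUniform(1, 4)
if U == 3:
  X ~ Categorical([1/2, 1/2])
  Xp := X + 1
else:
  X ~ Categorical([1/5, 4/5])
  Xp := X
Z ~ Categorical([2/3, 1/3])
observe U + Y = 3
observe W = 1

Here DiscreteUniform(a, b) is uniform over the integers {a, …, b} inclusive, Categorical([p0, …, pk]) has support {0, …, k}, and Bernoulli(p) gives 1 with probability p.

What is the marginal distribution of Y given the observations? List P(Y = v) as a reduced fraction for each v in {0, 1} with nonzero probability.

Enumerate traces; 8 have nonzero weight after conditioning:
  (U=2, Y=1, W=1, X=0, Z=0) weight 1/360
  (U=2, Y=1, W=1, X=0, Z=1) weight 1/720
  (U=2, Y=1, W=1, X=1, Z=0) weight 1/90
  (U=2, Y=1, W=1, X=1, Z=1) weight 1/180
  (U=3, Y=0, W=1, X=0, Z=0) weight 1/90
  (U=3, Y=0, W=1, X=0, Z=1) weight 1/180
  (U=3, Y=0, W=1, X=1, Z=0) weight 1/90
  (U=3, Y=0, W=1, X=1, Z=1) weight 1/180
Group by Y:
  weight(Y=0) = 1/30
  weight(Y=1) = 1/48
Total weight = 1/30 + 1/48 = 13/240
P(Y=0 | obs) = 1/30 / 13/240 = 8/13
P(Y=1 | obs) = 1/48 / 13/240 = 5/13

P(Y=0) = 8/13, P(Y=1) = 5/13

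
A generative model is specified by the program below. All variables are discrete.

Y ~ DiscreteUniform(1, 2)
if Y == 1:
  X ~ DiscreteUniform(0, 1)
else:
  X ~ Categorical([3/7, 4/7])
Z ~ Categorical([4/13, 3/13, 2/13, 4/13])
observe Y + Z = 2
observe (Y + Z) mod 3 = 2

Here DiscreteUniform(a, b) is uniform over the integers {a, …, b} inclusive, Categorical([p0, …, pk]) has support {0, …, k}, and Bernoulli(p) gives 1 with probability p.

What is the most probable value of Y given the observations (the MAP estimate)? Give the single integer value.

Enumerate traces; 4 have nonzero weight after conditioning:
  (Y=1, X=0, Z=1) weight 3/52
  (Y=1, X=1, Z=1) weight 3/52
  (Y=2, X=0, Z=0) weight 6/91
  (Y=2, X=1, Z=0) weight 8/91
Group by Y:
  weight(Y=1) = 3/26
  weight(Y=2) = 2/13
Total weight = 3/26 + 2/13 = 7/26
P(Y=1 | obs) = 3/26 / 7/26 = 3/7
P(Y=2 | obs) = 2/13 / 7/26 = 4/7
argmax = 2

argmax_v P(Y = v | obs) = 2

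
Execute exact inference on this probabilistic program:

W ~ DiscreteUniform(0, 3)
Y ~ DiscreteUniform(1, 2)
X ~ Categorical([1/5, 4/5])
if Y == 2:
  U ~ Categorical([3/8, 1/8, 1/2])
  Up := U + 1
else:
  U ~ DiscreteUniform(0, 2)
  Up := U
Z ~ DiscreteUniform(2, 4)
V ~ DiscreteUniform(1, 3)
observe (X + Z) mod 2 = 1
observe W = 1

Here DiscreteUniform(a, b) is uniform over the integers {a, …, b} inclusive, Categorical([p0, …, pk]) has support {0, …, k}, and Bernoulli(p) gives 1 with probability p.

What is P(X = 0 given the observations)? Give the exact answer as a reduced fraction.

P(X = 0 | obs) = 1/9

Enumerate traces; 54 have nonzero weight after conditioning:
  (W=1, Y=1, X=0, U=0, Z=3, V=1) weight 1/1080
  (W=1, Y=1, X=0, U=0, Z=3, V=2) weight 1/1080
  (W=1, Y=1, X=0, U=0, Z=3, V=3) weight 1/1080
  (W=1, Y=1, X=0, U=1, Z=3, V=1) weight 1/1080
  (W=1, Y=1, X=0, U=1, Z=3, V=2) weight 1/1080
  (W=1, Y=1, X=0, U=1, Z=3, V=3) weight 1/1080
  (W=1, Y=1, X=0, U=2, Z=3, V=1) weight 1/1080
  (W=1, Y=1, X=0, U=2, Z=3, V=2) weight 1/1080
  (W=1, Y=1, X=1, U=0, Z=2, V=1) weight 1/270
  … 45 more
Group by X:
  weight(X=0) = 1/60
  weight(X=1) = 2/15
Total weight = 1/60 + 2/15 = 3/20
P(X=0 | obs) = 1/60 / 3/20 = 1/9
P(X=1 | obs) = 2/15 / 3/20 = 8/9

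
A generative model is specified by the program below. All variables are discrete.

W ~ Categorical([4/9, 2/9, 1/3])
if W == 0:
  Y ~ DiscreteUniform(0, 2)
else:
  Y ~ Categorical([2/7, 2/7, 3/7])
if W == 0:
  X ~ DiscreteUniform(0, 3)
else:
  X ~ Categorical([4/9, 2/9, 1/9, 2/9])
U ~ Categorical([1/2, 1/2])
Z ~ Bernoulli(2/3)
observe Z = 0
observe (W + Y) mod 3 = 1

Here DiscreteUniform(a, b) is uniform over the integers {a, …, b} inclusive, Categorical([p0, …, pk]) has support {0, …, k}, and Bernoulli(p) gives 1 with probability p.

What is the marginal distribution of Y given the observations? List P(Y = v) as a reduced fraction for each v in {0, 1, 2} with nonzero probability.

P(Y=0) = 12/67, P(Y=1) = 28/67, P(Y=2) = 27/67

Enumerate traces; 24 have nonzero weight after conditioning:
  (W=0, Y=1, X=0, U=0, Z=0) weight 1/162
  (W=0, Y=1, X=0, U=1, Z=0) weight 1/162
  (W=0, Y=1, X=1, U=0, Z=0) weight 1/162
  (W=0, Y=1, X=1, U=1, Z=0) weight 1/162
  (W=0, Y=1, X=2, U=0, Z=0) weight 1/162
  (W=0, Y=1, X=2, U=1, Z=0) weight 1/162
  (W=0, Y=1, X=3, U=0, Z=0) weight 1/162
  (W=0, Y=1, X=3, U=1, Z=0) weight 1/162
  (W=1, Y=0, X=0, U=0, Z=0) weight 8/1701
  (W=2, Y=2, X=0, U=0, Z=0) weight 2/189
  … 14 more
Group by Y:
  weight(Y=0) = 4/189
  weight(Y=1) = 4/81
  weight(Y=2) = 1/21
Total weight = 4/189 + 4/81 + 1/21 = 67/567
P(Y=0 | obs) = 4/189 / 67/567 = 12/67
P(Y=1 | obs) = 4/81 / 67/567 = 28/67
P(Y=2 | obs) = 1/21 / 67/567 = 27/67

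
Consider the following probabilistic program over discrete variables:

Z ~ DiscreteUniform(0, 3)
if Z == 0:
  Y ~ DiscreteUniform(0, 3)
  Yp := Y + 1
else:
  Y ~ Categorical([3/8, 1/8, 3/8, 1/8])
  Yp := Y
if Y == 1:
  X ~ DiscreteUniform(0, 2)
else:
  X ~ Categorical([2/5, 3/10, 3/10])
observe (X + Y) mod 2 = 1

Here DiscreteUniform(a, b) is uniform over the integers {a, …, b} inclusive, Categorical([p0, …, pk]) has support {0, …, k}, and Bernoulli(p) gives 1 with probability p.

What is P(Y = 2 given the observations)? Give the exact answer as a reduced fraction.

Enumerate traces; 24 have nonzero weight after conditioning:
  (Z=0, Y=0, X=1) weight 3/160
  (Z=0, Y=1, X=0) weight 1/48
  (Z=0, Y=1, X=2) weight 1/48
  (Z=0, Y=2, X=1) weight 3/160
  (Z=0, Y=3, X=0) weight 1/40
  (Z=0, Y=3, X=2) weight 3/160
  (Z=1, Y=0, X=1) weight 9/320
  (Z=1, Y=1, X=0) weight 1/96
  … 16 more
Group by Y:
  weight(Y=0) = 33/320
  weight(Y=1) = 5/48
  weight(Y=2) = 33/320
  weight(Y=3) = 7/64
Total weight = 33/320 + 5/48 + 33/320 + 7/64 = 403/960
P(Y=0 | obs) = 33/320 / 403/960 = 99/403
P(Y=1 | obs) = 5/48 / 403/960 = 100/403
P(Y=2 | obs) = 33/320 / 403/960 = 99/403
P(Y=3 | obs) = 7/64 / 403/960 = 105/403

P(Y = 2 | obs) = 99/403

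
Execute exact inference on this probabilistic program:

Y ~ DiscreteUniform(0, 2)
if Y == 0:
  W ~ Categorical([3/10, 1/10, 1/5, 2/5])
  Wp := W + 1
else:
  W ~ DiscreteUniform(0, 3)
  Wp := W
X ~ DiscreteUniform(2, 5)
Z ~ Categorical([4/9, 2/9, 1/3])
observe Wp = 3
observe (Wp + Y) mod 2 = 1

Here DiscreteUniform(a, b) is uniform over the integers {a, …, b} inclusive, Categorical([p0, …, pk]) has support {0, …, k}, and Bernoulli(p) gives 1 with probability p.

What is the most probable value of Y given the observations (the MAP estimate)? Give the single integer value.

argmax_v P(Y = v | obs) = 2

Enumerate traces; 24 have nonzero weight after conditioning:
  (Y=0, W=2, X=2, Z=0) weight 1/135
  (Y=0, W=2, X=2, Z=1) weight 1/270
  (Y=0, W=2, X=2, Z=2) weight 1/180
  (Y=0, W=2, X=3, Z=0) weight 1/135
  (Y=0, W=2, X=3, Z=1) weight 1/270
  (Y=0, W=2, X=3, Z=2) weight 1/180
  (Y=0, W=2, X=4, Z=0) weight 1/135
  (Y=0, W=2, X=4, Z=1) weight 1/270
  (Y=2, W=3, X=2, Z=0) weight 1/108
  … 15 more
Group by Y:
  weight(Y=0) = 1/15
  weight(Y=2) = 1/12
Total weight = 1/15 + 1/12 = 3/20
P(Y=0 | obs) = 1/15 / 3/20 = 4/9
P(Y=2 | obs) = 1/12 / 3/20 = 5/9
argmax = 2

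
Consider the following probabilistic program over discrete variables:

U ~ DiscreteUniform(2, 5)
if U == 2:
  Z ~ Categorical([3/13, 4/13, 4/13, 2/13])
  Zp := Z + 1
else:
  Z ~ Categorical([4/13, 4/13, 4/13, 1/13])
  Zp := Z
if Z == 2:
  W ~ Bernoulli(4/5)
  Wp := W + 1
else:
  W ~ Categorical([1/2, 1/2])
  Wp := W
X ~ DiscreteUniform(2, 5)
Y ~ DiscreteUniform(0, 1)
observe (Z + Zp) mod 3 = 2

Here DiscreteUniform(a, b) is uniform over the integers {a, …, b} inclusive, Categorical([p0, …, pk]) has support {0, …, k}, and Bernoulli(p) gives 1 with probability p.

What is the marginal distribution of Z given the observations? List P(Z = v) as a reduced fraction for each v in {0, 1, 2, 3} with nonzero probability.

Enumerate traces; 64 have nonzero weight after conditioning:
  (U=2, Z=2, W=0, X=2, Y=0) weight 1/520
  (U=2, Z=2, W=0, X=2, Y=1) weight 1/520
  (U=2, Z=2, W=0, X=3, Y=0) weight 1/520
  (U=2, Z=2, W=0, X=3, Y=1) weight 1/520
  (U=2, Z=2, W=0, X=4, Y=0) weight 1/520
  (U=2, Z=2, W=0, X=4, Y=1) weight 1/520
  (U=2, Z=2, W=0, X=5, Y=0) weight 1/520
  (U=2, Z=2, W=0, X=5, Y=1) weight 1/520
  (U=3, Z=1, W=0, X=2, Y=0) weight 1/208
  … 55 more
Group by Z:
  weight(Z=1) = 3/13
  weight(Z=2) = 1/13
Total weight = 3/13 + 1/13 = 4/13
P(Z=1 | obs) = 3/13 / 4/13 = 3/4
P(Z=2 | obs) = 1/13 / 4/13 = 1/4

P(Z=1) = 3/4, P(Z=2) = 1/4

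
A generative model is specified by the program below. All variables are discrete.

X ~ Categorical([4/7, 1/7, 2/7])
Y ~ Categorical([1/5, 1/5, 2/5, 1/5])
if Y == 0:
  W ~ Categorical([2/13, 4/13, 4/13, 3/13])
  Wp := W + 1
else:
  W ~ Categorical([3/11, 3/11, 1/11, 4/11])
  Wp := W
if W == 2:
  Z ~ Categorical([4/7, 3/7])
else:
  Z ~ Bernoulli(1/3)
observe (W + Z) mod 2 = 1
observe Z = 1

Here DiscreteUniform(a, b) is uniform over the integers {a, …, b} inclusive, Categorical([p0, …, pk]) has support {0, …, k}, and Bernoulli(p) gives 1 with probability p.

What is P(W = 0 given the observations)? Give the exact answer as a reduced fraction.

P(W = 0 | obs) = 623/1055

Enumerate traces; 24 have nonzero weight after conditioning:
  (X=0, Y=0, W=0, Z=1) weight 8/1365
  (X=0, Y=0, W=2, Z=1) weight 48/3185
  (X=0, Y=1, W=0, Z=1) weight 4/385
  (X=0, Y=1, W=2, Z=1) weight 12/2695
  (X=0, Y=2, W=0, Z=1) weight 8/385
  (X=0, Y=2, W=2, Z=1) weight 24/2695
  (X=0, Y=3, W=0, Z=1) weight 4/385
  (X=0, Y=3, W=2, Z=1) weight 12/2695
  … 16 more
Group by W:
  weight(W=0) = 178/2145
  weight(W=2) = 288/5005
Total weight = 178/2145 + 288/5005 = 422/3003
P(W=0 | obs) = 178/2145 / 422/3003 = 623/1055
P(W=2 | obs) = 288/5005 / 422/3003 = 432/1055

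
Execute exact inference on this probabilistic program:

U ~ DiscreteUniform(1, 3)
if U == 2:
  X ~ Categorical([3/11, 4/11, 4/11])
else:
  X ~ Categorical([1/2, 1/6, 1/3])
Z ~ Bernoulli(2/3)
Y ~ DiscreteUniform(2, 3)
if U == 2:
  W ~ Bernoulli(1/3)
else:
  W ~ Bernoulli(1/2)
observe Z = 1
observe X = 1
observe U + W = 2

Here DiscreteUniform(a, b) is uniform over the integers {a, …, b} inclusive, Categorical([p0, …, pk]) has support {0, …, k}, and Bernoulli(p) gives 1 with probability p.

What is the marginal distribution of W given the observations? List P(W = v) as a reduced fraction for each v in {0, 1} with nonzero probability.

P(W=0) = 32/43, P(W=1) = 11/43

Enumerate traces; 4 have nonzero weight after conditioning:
  (U=1, X=1, Z=1, Y=2, W=1) weight 1/108
  (U=1, X=1, Z=1, Y=3, W=1) weight 1/108
  (U=2, X=1, Z=1, Y=2, W=0) weight 8/297
  (U=2, X=1, Z=1, Y=3, W=0) weight 8/297
Group by W:
  weight(W=0) = 16/297
  weight(W=1) = 1/54
Total weight = 16/297 + 1/54 = 43/594
P(W=0 | obs) = 16/297 / 43/594 = 32/43
P(W=1 | obs) = 1/54 / 43/594 = 11/43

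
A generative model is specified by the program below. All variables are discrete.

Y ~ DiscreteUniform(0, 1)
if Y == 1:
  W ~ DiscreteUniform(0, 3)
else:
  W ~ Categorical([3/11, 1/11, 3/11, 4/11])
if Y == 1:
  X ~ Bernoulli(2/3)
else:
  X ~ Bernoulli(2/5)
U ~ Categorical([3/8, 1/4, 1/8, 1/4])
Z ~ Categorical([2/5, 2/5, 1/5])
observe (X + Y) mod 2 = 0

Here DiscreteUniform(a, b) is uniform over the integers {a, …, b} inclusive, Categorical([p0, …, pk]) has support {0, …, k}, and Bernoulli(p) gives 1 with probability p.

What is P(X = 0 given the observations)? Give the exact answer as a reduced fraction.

P(X = 0 | obs) = 9/19

Enumerate traces; 96 have nonzero weight after conditioning:
  (Y=0, W=0, X=0, U=0, Z=0) weight 27/2200
  (Y=0, W=0, X=0, U=0, Z=1) weight 27/2200
  (Y=0, W=0, X=0, U=0, Z=2) weight 27/4400
  (Y=0, W=0, X=0, U=1, Z=0) weight 9/1100
  (Y=0, W=0, X=0, U=1, Z=1) weight 9/1100
  (Y=0, W=0, X=0, U=1, Z=2) weight 9/2200
  (Y=0, W=0, X=0, U=2, Z=0) weight 9/2200
  (Y=0, W=0, X=0, U=2, Z=1) weight 9/2200
  (Y=1, W=0, X=1, U=0, Z=0) weight 1/80
  … 87 more
Group by X:
  weight(X=0) = 3/10
  weight(X=1) = 1/3
Total weight = 3/10 + 1/3 = 19/30
P(X=0 | obs) = 3/10 / 19/30 = 9/19
P(X=1 | obs) = 1/3 / 19/30 = 10/19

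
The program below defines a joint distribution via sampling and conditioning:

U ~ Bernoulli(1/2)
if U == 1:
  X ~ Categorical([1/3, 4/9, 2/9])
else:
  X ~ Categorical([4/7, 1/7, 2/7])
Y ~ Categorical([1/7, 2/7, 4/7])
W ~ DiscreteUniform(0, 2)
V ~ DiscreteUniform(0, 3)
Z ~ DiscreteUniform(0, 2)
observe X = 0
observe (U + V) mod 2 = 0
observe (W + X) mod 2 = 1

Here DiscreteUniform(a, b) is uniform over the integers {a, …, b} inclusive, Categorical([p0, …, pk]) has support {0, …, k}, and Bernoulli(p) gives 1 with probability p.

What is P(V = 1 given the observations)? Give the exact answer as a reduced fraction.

P(V = 1 | obs) = 7/38

Enumerate traces; 36 have nonzero weight after conditioning:
  (U=0, X=0, Y=0, W=1, V=0, Z=0) weight 1/882
  (U=0, X=0, Y=0, W=1, V=0, Z=1) weight 1/882
  (U=0, X=0, Y=0, W=1, V=0, Z=2) weight 1/882
  (U=0, X=0, Y=0, W=1, V=2, Z=0) weight 1/882
  (U=0, X=0, Y=0, W=1, V=2, Z=1) weight 1/882
  (U=0, X=0, Y=0, W=1, V=2, Z=2) weight 1/882
  (U=0, X=0, Y=1, W=1, V=0, Z=0) weight 1/441
  (U=0, X=0, Y=1, W=1, V=0, Z=1) weight 1/441
  (U=1, X=0, Y=0, W=1, V=1, Z=0) weight 1/1512
  (U=1, X=0, Y=0, W=1, V=3, Z=0) weight 1/1512
  … 26 more
Group by V:
  weight(V=0) = 1/42
  weight(V=1) = 1/72
  weight(V=2) = 1/42
  weight(V=3) = 1/72
Total weight = 1/42 + 1/72 + 1/42 + 1/72 = 19/252
P(V=0 | obs) = 1/42 / 19/252 = 6/19
P(V=1 | obs) = 1/72 / 19/252 = 7/38
P(V=2 | obs) = 1/42 / 19/252 = 6/19
P(V=3 | obs) = 1/72 / 19/252 = 7/38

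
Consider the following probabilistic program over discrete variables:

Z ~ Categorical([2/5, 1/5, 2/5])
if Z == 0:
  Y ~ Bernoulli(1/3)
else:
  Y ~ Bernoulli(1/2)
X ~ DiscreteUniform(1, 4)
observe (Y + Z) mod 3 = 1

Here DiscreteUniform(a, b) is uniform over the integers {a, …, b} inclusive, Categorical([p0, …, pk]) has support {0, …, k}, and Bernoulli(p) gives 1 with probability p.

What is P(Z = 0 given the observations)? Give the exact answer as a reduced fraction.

P(Z = 0 | obs) = 4/7

Enumerate traces; 8 have nonzero weight after conditioning:
  (Z=0, Y=1, X=1) weight 1/30
  (Z=0, Y=1, X=2) weight 1/30
  (Z=0, Y=1, X=3) weight 1/30
  (Z=0, Y=1, X=4) weight 1/30
  (Z=1, Y=0, X=1) weight 1/40
  (Z=1, Y=0, X=2) weight 1/40
  (Z=1, Y=0, X=3) weight 1/40
  (Z=1, Y=0, X=4) weight 1/40
Group by Z:
  weight(Z=0) = 2/15
  weight(Z=1) = 1/10
Total weight = 2/15 + 1/10 = 7/30
P(Z=0 | obs) = 2/15 / 7/30 = 4/7
P(Z=1 | obs) = 1/10 / 7/30 = 3/7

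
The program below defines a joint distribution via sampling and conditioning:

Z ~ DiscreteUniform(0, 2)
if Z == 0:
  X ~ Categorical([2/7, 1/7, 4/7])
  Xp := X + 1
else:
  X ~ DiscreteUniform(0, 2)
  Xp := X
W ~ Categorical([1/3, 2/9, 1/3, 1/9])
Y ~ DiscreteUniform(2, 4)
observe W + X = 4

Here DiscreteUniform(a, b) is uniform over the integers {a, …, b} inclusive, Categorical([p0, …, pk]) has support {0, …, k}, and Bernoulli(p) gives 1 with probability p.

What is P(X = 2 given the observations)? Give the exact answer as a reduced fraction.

P(X = 2 | obs) = 78/95

Enumerate traces; 18 have nonzero weight after conditioning:
  (Z=0, X=1, W=3, Y=2) weight 1/567
  (Z=0, X=1, W=3, Y=3) weight 1/567
  (Z=0, X=1, W=3, Y=4) weight 1/567
  (Z=0, X=2, W=2, Y=2) weight 4/189
  (Z=0, X=2, W=2, Y=3) weight 4/189
  (Z=0, X=2, W=2, Y=4) weight 4/189
  (Z=1, X=1, W=3, Y=2) weight 1/243
  (Z=1, X=1, W=3, Y=3) weight 1/243
  … 10 more
Group by X:
  weight(X=1) = 17/567
  weight(X=2) = 26/189
Total weight = 17/567 + 26/189 = 95/567
P(X=1 | obs) = 17/567 / 95/567 = 17/95
P(X=2 | obs) = 26/189 / 95/567 = 78/95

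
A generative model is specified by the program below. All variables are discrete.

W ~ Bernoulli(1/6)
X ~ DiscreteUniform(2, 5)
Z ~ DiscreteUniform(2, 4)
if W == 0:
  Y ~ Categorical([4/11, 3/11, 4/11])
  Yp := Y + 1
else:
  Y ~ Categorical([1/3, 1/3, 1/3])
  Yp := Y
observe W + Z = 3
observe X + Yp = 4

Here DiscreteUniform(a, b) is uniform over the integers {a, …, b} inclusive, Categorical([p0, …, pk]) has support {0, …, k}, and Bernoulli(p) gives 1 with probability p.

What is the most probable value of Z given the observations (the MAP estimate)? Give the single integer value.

Enumerate traces; 5 have nonzero weight after conditioning:
  (W=0, X=2, Z=3, Y=1) weight 5/264
  (W=0, X=3, Z=3, Y=0) weight 5/198
  (W=1, X=2, Z=2, Y=2) weight 1/216
  (W=1, X=3, Z=2, Y=1) weight 1/216
  (W=1, X=4, Z=2, Y=0) weight 1/216
Group by Z:
  weight(Z=2) = 1/72
  weight(Z=3) = 35/792
Total weight = 1/72 + 35/792 = 23/396
P(Z=2 | obs) = 1/72 / 23/396 = 11/46
P(Z=3 | obs) = 35/792 / 23/396 = 35/46
argmax = 3

argmax_v P(Z = v | obs) = 3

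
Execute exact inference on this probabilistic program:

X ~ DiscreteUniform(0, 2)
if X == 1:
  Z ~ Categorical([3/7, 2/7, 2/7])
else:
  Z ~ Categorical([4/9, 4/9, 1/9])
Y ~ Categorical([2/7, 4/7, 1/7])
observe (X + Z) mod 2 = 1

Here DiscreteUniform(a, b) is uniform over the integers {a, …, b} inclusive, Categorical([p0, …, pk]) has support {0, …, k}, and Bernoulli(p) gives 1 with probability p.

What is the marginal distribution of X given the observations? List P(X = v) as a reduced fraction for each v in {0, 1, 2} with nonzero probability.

Enumerate traces; 12 have nonzero weight after conditioning:
  (X=0, Z=1, Y=0) weight 8/189
  (X=0, Z=1, Y=1) weight 16/189
  (X=0, Z=1, Y=2) weight 4/189
  (X=1, Z=0, Y=0) weight 2/49
  (X=1, Z=0, Y=1) weight 4/49
  (X=1, Z=0, Y=2) weight 1/49
  (X=1, Z=2, Y=0) weight 4/147
  (X=1, Z=2, Y=1) weight 8/147
  (X=2, Z=1, Y=0) weight 8/189
  … 3 more
Group by X:
  weight(X=0) = 4/27
  weight(X=1) = 5/21
  weight(X=2) = 4/27
Total weight = 4/27 + 5/21 + 4/27 = 101/189
P(X=0 | obs) = 4/27 / 101/189 = 28/101
P(X=1 | obs) = 5/21 / 101/189 = 45/101
P(X=2 | obs) = 4/27 / 101/189 = 28/101

P(X=0) = 28/101, P(X=1) = 45/101, P(X=2) = 28/101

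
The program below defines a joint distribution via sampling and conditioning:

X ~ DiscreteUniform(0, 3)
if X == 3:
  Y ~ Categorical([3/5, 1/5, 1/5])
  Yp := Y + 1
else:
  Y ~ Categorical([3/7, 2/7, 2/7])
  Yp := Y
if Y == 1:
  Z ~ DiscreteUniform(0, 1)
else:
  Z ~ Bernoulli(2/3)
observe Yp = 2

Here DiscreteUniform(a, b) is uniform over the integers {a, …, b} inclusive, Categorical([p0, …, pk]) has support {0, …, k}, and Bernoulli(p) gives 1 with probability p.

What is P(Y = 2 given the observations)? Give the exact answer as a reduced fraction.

Enumerate traces; 8 have nonzero weight after conditioning:
  (X=0, Y=2, Z=0) weight 1/42
  (X=0, Y=2, Z=1) weight 1/21
  (X=1, Y=2, Z=0) weight 1/42
  (X=1, Y=2, Z=1) weight 1/21
  (X=2, Y=2, Z=0) weight 1/42
  (X=2, Y=2, Z=1) weight 1/21
  (X=3, Y=1, Z=0) weight 1/40
  (X=3, Y=1, Z=1) weight 1/40
Group by Y:
  weight(Y=1) = 1/20
  weight(Y=2) = 3/14
Total weight = 1/20 + 3/14 = 37/140
P(Y=1 | obs) = 1/20 / 37/140 = 7/37
P(Y=2 | obs) = 3/14 / 37/140 = 30/37

P(Y = 2 | obs) = 30/37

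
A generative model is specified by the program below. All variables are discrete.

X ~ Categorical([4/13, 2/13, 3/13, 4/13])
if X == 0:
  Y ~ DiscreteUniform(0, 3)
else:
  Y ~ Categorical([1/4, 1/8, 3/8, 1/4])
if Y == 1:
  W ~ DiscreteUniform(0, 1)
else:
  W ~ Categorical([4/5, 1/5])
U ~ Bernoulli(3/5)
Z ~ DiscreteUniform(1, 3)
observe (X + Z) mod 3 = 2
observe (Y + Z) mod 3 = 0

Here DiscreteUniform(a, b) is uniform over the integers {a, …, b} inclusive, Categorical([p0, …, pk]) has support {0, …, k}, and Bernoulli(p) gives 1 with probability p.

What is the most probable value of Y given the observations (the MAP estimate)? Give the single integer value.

Enumerate traces; 20 have nonzero weight after conditioning:
  (X=0, Y=1, W=0, U=0, Z=2) weight 1/195
  (X=0, Y=1, W=0, U=1, Z=2) weight 1/130
  (X=0, Y=1, W=1, U=0, Z=2) weight 1/195
  (X=0, Y=1, W=1, U=1, Z=2) weight 1/130
  (X=1, Y=2, W=0, U=0, Z=1) weight 2/325
  (X=1, Y=2, W=0, U=1, Z=1) weight 3/325
  (X=1, Y=2, W=1, U=0, Z=1) weight 1/650
  (X=1, Y=2, W=1, U=1, Z=1) weight 3/1300
  (X=2, Y=0, W=0, U=0, Z=3) weight 2/325
  (X=2, Y=3, W=0, U=0, Z=3) weight 2/325
  … 10 more
Group by Y:
  weight(Y=0) = 1/52
  weight(Y=1) = 1/26
  weight(Y=2) = 1/52
  weight(Y=3) = 1/52
Total weight = 1/52 + 1/26 + 1/52 + 1/52 = 5/52
P(Y=0 | obs) = 1/52 / 5/52 = 1/5
P(Y=1 | obs) = 1/26 / 5/52 = 2/5
P(Y=2 | obs) = 1/52 / 5/52 = 1/5
P(Y=3 | obs) = 1/52 / 5/52 = 1/5
argmax = 1

argmax_v P(Y = v | obs) = 1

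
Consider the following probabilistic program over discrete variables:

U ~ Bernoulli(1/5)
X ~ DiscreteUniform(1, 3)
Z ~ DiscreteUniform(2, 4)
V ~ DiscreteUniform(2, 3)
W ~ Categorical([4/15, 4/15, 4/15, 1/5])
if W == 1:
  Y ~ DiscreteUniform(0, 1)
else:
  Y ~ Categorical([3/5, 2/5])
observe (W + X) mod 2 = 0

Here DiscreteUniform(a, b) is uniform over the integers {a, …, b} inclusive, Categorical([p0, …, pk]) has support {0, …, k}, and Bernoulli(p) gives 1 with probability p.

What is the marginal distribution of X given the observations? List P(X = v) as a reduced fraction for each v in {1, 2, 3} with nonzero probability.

Enumerate traces; 144 have nonzero weight after conditioning:
  (U=0, X=1, Z=2, V=2, W=1, Y=0) weight 4/675
  (U=0, X=1, Z=2, V=2, W=1, Y=1) weight 4/675
  (U=0, X=1, Z=2, V=2, W=3, Y=0) weight 2/375
  (U=0, X=1, Z=2, V=2, W=3, Y=1) weight 4/1125
  (U=0, X=1, Z=2, V=3, W=1, Y=0) weight 4/675
  (U=0, X=1, Z=2, V=3, W=1, Y=1) weight 4/675
  (U=0, X=1, Z=2, V=3, W=3, Y=0) weight 2/375
  (U=0, X=1, Z=2, V=3, W=3, Y=1) weight 4/1125
  (U=0, X=2, Z=2, V=2, W=0, Y=0) weight 8/1125
  (U=0, X=3, Z=2, V=2, W=1, Y=0) weight 4/675
  … 134 more
Group by X:
  weight(X=1) = 7/45
  weight(X=2) = 8/45
  weight(X=3) = 7/45
Total weight = 7/45 + 8/45 + 7/45 = 22/45
P(X=1 | obs) = 7/45 / 22/45 = 7/22
P(X=2 | obs) = 8/45 / 22/45 = 4/11
P(X=3 | obs) = 7/45 / 22/45 = 7/22

P(X=1) = 7/22, P(X=2) = 4/11, P(X=3) = 7/22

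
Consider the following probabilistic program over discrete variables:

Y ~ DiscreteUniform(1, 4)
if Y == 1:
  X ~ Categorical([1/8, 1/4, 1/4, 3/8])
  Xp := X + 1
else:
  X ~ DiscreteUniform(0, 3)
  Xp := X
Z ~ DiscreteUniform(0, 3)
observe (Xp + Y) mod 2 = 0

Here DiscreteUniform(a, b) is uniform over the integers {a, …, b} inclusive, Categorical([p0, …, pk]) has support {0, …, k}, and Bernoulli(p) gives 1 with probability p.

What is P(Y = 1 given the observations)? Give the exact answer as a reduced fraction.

Enumerate traces; 32 have nonzero weight after conditioning:
  (Y=1, X=0, Z=0) weight 1/128
  (Y=1, X=0, Z=1) weight 1/128
  (Y=1, X=0, Z=2) weight 1/128
  (Y=1, X=0, Z=3) weight 1/128
  (Y=1, X=2, Z=0) weight 1/64
  (Y=1, X=2, Z=1) weight 1/64
  (Y=1, X=2, Z=2) weight 1/64
  (Y=1, X=2, Z=3) weight 1/64
  (Y=2, X=0, Z=0) weight 1/64
  (Y=3, X=1, Z=0) weight 1/64
  … 22 more
Group by Y:
  weight(Y=1) = 3/32
  weight(Y=2) = 1/8
  weight(Y=3) = 1/8
  weight(Y=4) = 1/8
Total weight = 3/32 + 1/8 + 1/8 + 1/8 = 15/32
P(Y=1 | obs) = 3/32 / 15/32 = 1/5
P(Y=2 | obs) = 1/8 / 15/32 = 4/15
P(Y=3 | obs) = 1/8 / 15/32 = 4/15
P(Y=4 | obs) = 1/8 / 15/32 = 4/15

P(Y = 1 | obs) = 1/5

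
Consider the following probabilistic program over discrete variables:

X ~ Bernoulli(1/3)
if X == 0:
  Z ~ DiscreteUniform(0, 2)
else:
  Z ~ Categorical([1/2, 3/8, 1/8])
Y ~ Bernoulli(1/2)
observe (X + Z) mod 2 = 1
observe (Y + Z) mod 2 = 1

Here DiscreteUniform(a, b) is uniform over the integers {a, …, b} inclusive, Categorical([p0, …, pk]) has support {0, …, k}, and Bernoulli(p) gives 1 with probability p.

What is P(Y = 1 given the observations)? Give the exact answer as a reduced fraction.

Enumerate traces; 3 have nonzero weight after conditioning:
  (X=0, Z=1, Y=0) weight 1/9
  (X=1, Z=0, Y=1) weight 1/12
  (X=1, Z=2, Y=1) weight 1/48
Group by Y:
  weight(Y=0) = 1/9
  weight(Y=1) = 5/48
Total weight = 1/9 + 5/48 = 31/144
P(Y=0 | obs) = 1/9 / 31/144 = 16/31
P(Y=1 | obs) = 5/48 / 31/144 = 15/31

P(Y = 1 | obs) = 15/31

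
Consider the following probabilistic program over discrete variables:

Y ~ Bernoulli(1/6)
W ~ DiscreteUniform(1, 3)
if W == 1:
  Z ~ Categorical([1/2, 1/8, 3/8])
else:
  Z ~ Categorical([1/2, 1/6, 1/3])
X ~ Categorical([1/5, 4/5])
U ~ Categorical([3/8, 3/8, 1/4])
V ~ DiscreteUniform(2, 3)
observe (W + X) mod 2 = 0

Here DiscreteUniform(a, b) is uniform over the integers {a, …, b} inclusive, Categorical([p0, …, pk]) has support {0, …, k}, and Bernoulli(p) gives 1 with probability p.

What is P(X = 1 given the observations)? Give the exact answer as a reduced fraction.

P(X = 1 | obs) = 8/9

Enumerate traces; 108 have nonzero weight after conditioning:
  (Y=0, W=1, Z=0, X=1, U=0, V=2) weight 1/48
  (Y=0, W=1, Z=0, X=1, U=0, V=3) weight 1/48
  (Y=0, W=1, Z=0, X=1, U=1, V=2) weight 1/48
  (Y=0, W=1, Z=0, X=1, U=1, V=3) weight 1/48
  (Y=0, W=1, Z=0, X=1, U=2, V=2) weight 1/72
  (Y=0, W=1, Z=0, X=1, U=2, V=3) weight 1/72
  (Y=0, W=1, Z=1, X=1, U=0, V=2) weight 1/192
  (Y=0, W=1, Z=1, X=1, U=0, V=3) weight 1/192
  (Y=0, W=2, Z=0, X=0, U=0, V=2) weight 1/192
  … 99 more
Group by X:
  weight(X=0) = 1/15
  weight(X=1) = 8/15
Total weight = 1/15 + 8/15 = 3/5
P(X=0 | obs) = 1/15 / 3/5 = 1/9
P(X=1 | obs) = 8/15 / 3/5 = 8/9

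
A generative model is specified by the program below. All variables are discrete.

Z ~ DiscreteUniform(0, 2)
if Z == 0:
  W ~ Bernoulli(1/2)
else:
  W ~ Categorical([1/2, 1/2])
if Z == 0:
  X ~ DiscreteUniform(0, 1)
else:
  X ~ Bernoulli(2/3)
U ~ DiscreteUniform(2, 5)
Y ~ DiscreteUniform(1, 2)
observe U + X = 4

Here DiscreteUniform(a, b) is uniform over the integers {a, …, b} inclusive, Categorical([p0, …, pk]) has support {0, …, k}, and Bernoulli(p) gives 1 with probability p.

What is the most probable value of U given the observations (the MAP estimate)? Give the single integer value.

Enumerate traces; 24 have nonzero weight after conditioning:
  (Z=0, W=0, X=0, U=4, Y=1) weight 1/96
  (Z=0, W=0, X=0, U=4, Y=2) weight 1/96
  (Z=0, W=0, X=1, U=3, Y=1) weight 1/96
  (Z=0, W=0, X=1, U=3, Y=2) weight 1/96
  (Z=0, W=1, X=0, U=4, Y=1) weight 1/96
  (Z=0, W=1, X=0, U=4, Y=2) weight 1/96
  (Z=0, W=1, X=1, U=3, Y=1) weight 1/96
  (Z=0, W=1, X=1, U=3, Y=2) weight 1/96
  … 16 more
Group by U:
  weight(U=3) = 11/72
  weight(U=4) = 7/72
Total weight = 11/72 + 7/72 = 1/4
P(U=3 | obs) = 11/72 / 1/4 = 11/18
P(U=4 | obs) = 7/72 / 1/4 = 7/18
argmax = 3

argmax_v P(U = v | obs) = 3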